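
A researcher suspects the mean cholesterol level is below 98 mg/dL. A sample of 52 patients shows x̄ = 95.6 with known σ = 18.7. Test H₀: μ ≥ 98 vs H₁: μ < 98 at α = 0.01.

z = -0.925. Critical value: -2.33. Fail to reject H₀.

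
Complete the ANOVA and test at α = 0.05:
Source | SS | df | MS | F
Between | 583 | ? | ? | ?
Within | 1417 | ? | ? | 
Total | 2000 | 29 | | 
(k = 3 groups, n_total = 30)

df_between = 2, df_within = 27. MS_between = 291.5, MS_within = 52.48. F = 5.554, F_crit ≈ 3.354. Reject H₀.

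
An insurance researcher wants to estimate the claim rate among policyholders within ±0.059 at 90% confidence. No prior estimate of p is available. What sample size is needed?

Conservative approach: use p = 0.5 (maximizes p(1-p) = 0.25). n = z²(0.25)/E² = 1.645²×0.25/0.059² = 194.3 → n = 195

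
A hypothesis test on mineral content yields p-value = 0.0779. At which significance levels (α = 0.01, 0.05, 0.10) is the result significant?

p = 0.0779. Significant at: α = 0.1.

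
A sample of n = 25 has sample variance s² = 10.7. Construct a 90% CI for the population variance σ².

df = 24. χ²_{0.05} = 36.415, χ²_{0.95} = 13.848. CI for σ² = ((n-1)s²/χ²_{α/2}, (n-1)s²/χ²_{1-α/2}) = (24·10.7/36.415, 24·10.7/13.848) = (7.05, 18.54)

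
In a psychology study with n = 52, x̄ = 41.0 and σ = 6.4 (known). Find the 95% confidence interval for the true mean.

CI = x̄ ± z*(σ/√n) = 41.0 ± 1.96(6.4/√52) = 41.0 ± 1.74 = (39.26, 42.74)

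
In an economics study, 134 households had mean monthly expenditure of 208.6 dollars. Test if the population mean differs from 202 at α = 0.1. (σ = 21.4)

z = (x̄ - μ₀)/(σ/√n) = (208.6 - 202)/(21.4/√134) = 3.57. Critical value: ±1.645. Since |3.57| > 1.645, Reject H₀.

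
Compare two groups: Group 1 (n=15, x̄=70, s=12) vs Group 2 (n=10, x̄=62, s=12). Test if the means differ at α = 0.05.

Pooled sp = 12.0. t = 1.633, df = 23. Critical t = ±2.069. Fail to reject H₀.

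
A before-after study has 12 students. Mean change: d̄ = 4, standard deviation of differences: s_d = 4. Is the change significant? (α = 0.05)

t = d̄/(s_d/√n) = 4/(4/√12) = 3.464. df = 11, critical t = ±2.201. Reject H₀.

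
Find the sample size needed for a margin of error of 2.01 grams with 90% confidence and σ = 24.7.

n = (z*σ/E)² = (1.645×24.7/2.01)² = 408.6 → n = 409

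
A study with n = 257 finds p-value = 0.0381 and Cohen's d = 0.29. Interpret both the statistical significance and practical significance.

Statistically significant (p = 0.0381 < 0.05). Cohen's d = 0.29 indicates a small effect size. Both statistical and practical significance should be considered.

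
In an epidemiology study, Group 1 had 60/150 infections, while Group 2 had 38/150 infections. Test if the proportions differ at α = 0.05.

p̂₁ = 0.4, p̂₂ = 0.253, pooled p̂ = 0.327. z = 2.708. Critical: ±1.96. Reject H₀.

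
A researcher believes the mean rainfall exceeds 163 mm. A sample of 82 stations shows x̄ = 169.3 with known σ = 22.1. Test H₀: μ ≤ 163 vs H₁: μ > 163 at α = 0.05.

z = 2.581. Critical value: 1.645. Reject H₀.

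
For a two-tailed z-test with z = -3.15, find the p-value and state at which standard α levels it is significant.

p = 2·P(Z > |-3.15|) = 2·(1 - Φ(3.15)) ≈ 0.0016. Significant at α = 0.1; Significant at α = 0.05; Significant at α = 0.01.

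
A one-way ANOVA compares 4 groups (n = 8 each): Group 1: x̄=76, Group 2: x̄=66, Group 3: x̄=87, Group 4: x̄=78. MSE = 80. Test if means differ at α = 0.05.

Grand mean = 76.75. SS_between = 1782.0, MS_between = 594.0. F = 7.425, F_crit ≈ 2.947. Reject H₀.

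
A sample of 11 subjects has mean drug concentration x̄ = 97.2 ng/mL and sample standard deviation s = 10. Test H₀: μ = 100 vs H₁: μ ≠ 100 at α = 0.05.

t = (x̄ - μ₀)/(s/√n) = (97.2 - 100)/(10/√11) = -0.929. df = 10, critical t = ±2.228. Fail to reject H₀.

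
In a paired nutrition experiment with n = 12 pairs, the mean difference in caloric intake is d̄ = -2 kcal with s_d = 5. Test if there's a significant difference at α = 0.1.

t = d̄/(s_d/√n) = -2/(5/√12) = -1.386. df = 11, critical t = ±1.796. Fail to reject H₀.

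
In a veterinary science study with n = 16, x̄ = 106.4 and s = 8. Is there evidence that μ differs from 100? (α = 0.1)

t = (x̄ - μ₀)/(s/√n) = (106.4 - 100)/(8/√16) = 3.2. df = 15, critical t = ±1.753. Reject H₀.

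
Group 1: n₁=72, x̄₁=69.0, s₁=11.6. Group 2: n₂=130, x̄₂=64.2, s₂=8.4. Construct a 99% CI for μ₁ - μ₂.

Difference = 4.8. SE = √(11.6²/72 + 8.4²/130) = 1.553. CI = (0.8, 8.8)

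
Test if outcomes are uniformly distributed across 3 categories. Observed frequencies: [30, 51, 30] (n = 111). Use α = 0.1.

Expected = 37 each. χ² = Σ(O-E)²/E = 7.946. df = 2, critical value = 4.605. Reject H₀.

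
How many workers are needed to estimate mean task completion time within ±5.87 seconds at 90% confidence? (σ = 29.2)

n = (z*σ/E)² = (1.645×29.2/5.87)² = 67.0 → n = 67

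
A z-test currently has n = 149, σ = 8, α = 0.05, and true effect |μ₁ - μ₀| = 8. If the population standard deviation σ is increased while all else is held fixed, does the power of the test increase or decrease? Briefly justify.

Power decreases: a larger σ inflates the standard error σ/√n, pulling the sampling distribution under H₁ back toward the critical value.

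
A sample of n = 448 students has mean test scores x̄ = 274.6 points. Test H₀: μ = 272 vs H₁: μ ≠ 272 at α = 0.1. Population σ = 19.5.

z = (x̄ - μ₀)/(σ/√n) = (274.6 - 272)/(19.5/√448) = 2.822. Critical value: ±1.645. Since |2.822| > 1.645, Reject H₀.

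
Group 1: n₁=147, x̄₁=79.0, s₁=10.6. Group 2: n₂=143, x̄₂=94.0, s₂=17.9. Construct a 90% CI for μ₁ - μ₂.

Difference = -15.0. SE = √(10.6²/147 + 17.9²/143) = 1.733. CI = (-17.85, -12.15)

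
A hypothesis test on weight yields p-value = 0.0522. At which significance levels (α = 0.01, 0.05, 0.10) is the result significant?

p = 0.0522. Significant at: α = 0.1.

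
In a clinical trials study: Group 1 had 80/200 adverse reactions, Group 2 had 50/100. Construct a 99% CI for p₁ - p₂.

p̂₁ = 0.4, p̂₂ = 0.5. Difference = -0.1. CI = (-0.257, 0.057)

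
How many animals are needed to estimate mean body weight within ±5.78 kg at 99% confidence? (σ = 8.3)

n = (z*σ/E)² = (2.576×8.3/5.78)² = 13.7 → n = 14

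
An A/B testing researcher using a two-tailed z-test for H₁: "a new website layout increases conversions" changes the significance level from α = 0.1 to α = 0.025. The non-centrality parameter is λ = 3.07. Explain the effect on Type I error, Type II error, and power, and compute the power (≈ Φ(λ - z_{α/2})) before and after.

Decreasing α from 0.1 to 0.025:
• Type I error rate decreases (α is the Type I rate by definition).
• Critical value moves from z_{α/2} = 1.645 to 2.241, so power = Φ(λ - z_{α/2}) goes from Φ(3.07 - 1.645) = 0.923 to Φ(3.07 - 2.241) = 0.796.
• Type II error rate β = 1 - power therefore increases (0.077 → 0.204).
Appropriate when false positives are costly — here, rolling out a layout that doesn't actually help — wasted engineering effort.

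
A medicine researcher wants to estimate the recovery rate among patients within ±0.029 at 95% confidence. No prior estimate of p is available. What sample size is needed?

Conservative approach: use p = 0.5 (maximizes p(1-p) = 0.25). n = z²(0.25)/E² = 1.96²×0.25/0.029² = 1142.0 → n = 1142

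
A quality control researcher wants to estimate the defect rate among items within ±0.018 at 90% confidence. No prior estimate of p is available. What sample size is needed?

Conservative approach: use p = 0.5 (maximizes p(1-p) = 0.25). n = z²(0.25)/E² = 1.645²×0.25/0.018² = 2088.0 → n = 2088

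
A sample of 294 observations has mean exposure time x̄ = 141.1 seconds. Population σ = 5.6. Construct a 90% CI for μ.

CI = x̄ ± z*(σ/√n) = 141.1 ± 1.645(5.6/√294) = 141.1 ± 0.54 = (140.56, 141.64)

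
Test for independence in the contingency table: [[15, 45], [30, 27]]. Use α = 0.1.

χ² = 9.429. df = 1, critical = 2.706. Reject H₀. Variables are dependent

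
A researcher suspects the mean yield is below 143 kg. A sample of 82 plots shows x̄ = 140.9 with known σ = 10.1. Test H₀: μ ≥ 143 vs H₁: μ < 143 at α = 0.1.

z = -1.883. Critical value: -1.28. Reject H₀.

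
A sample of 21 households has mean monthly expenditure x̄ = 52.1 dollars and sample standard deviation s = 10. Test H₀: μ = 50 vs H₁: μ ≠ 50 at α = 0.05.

t = (x̄ - μ₀)/(s/√n) = (52.1 - 50)/(10/√21) = 0.962. df = 20, critical t = ±2.086. Fail to reject H₀.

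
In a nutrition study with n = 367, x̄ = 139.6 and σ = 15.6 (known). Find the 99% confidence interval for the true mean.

CI = x̄ ± z*(σ/√n) = 139.6 ± 2.576(15.6/√367) = 139.6 ± 2.1 = (137.5, 141.7)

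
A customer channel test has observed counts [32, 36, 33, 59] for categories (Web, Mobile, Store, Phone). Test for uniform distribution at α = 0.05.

Expected = 40 each. χ² = Σ(O-E)²/E = 12.25. df = 3, critical value = 7.815. Reject H₀.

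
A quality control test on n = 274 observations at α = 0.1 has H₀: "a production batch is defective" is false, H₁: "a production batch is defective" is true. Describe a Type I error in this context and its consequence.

Type I error: rejecting H₀ when it is true — concluding that a production batch is defective when in fact it is not. Consequence: scrapping a good batch — wasted material and cost for no reason.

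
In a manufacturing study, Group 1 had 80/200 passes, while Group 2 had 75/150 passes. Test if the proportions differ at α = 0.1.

p̂₁ = 0.4, p̂₂ = 0.5, pooled p̂ = 0.443. z = -1.864. Critical: ±1.645. Reject H₀.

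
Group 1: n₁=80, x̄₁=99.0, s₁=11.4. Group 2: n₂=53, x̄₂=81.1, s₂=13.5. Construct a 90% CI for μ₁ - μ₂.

Difference = 17.9. SE = √(11.4²/80 + 13.5²/53) = 2.25. CI = (14.2, 21.6)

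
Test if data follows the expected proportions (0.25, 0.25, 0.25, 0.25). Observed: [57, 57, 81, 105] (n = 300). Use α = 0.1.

Expected: [75.0, 75.0, 75.0, 75.0]. χ² = 21.12. df = 3, critical = 6.251. Reject H₀.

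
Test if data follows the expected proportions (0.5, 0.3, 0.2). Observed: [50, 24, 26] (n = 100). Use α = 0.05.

Expected: [50.0, 30.0, 20.0]. χ² = 3.0. df = 2, critical = 5.991. Fail to reject H₀.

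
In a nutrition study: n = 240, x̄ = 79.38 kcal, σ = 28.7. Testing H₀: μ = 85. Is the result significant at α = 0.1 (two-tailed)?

z = (79.38 - 85)/(28.7/√240) = -3.034. Since |z| > 1.645, significant at α = 0.1.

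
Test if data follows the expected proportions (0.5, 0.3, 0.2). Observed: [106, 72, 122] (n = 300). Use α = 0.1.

Expected: [150.0, 90.0, 60.0]. χ² = 80.573. df = 2, critical = 4.605. Reject H₀.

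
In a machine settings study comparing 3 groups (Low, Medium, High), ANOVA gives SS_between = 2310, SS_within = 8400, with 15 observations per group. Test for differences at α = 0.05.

df_between = 2, df_within = 42. F = MS_between/MS_within = 1155.0/200.0 = 5.775. F_crit ≈ 3.22. Reject H₀. At least one mean differs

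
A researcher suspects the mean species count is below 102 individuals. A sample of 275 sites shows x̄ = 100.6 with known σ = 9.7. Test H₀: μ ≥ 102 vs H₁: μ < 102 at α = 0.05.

z = -2.393. Critical value: -1.645. Reject H₀.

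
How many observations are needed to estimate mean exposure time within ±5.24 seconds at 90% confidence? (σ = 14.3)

n = (z*σ/E)² = (1.645×14.3/5.24)² = 20.2 → n = 21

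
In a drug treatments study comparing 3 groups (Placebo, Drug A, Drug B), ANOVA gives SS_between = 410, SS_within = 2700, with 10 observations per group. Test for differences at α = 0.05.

df_between = 2, df_within = 27. F = MS_between/MS_within = 205.0/100.0 = 2.05. F_crit ≈ 3.354. Fail to reject H₀.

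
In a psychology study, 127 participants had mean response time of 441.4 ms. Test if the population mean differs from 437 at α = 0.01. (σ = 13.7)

z = (x̄ - μ₀)/(σ/√n) = (441.4 - 437)/(13.7/√127) = 3.619. Critical value: ±2.576. Since |3.619| > 2.576, Reject H₀.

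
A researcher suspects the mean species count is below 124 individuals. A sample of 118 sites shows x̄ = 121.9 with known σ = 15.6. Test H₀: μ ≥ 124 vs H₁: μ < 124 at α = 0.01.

z = -1.462. Critical value: -2.33. Fail to reject H₀.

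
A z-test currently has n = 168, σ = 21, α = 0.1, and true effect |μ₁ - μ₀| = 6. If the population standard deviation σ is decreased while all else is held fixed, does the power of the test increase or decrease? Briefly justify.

Power increases: a smaller σ shrinks the standard error σ/√n, moving the sampling distribution under H₁ further from the critical value.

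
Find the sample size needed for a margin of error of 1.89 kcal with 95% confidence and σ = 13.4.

n = (z*σ/E)² = (1.96×13.4/1.89)² = 193.1 → n = 194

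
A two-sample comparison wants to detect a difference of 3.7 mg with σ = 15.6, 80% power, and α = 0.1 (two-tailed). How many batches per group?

n per group = 2(z_α/2 + z_β)²σ²/d² = 2×(1.645 + 0.84)²×15.6²/3.7² = 219.5 → n = 220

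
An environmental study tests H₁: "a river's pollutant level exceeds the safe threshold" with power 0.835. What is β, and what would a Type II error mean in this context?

β = 1 - power = 1 - 0.835 = 0.165. A Type II error is failing to reject H₀ when H₀ is false (false negative) — here, failing to conclude that a river's pollutant level exceeds the safe threshold when in fact it is true. Consequence: allowing unsafe pollution to continue.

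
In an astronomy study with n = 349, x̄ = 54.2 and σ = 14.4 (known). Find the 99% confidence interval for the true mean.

CI = x̄ ± z*(σ/√n) = 54.2 ± 2.576(14.4/√349) = 54.2 ± 1.99 = (52.21, 56.19)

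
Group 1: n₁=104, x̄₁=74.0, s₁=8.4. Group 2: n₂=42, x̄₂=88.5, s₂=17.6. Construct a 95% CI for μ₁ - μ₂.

Difference = -14.5. SE = √(8.4²/104 + 17.6²/42) = 2.838. CI = (-20.06, -8.94)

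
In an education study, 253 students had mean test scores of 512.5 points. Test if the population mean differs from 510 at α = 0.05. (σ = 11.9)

z = (x̄ - μ₀)/(σ/√n) = (512.5 - 510)/(11.9/√253) = 3.342. Critical value: ±1.96. Since |3.342| > 1.96, Reject H₀.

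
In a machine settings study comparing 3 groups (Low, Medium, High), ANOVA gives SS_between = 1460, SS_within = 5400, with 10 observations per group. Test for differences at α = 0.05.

df_between = 2, df_within = 27. F = MS_between/MS_within = 730.0/200.0 = 3.65. F_crit ≈ 3.354. Reject H₀. At least one mean differs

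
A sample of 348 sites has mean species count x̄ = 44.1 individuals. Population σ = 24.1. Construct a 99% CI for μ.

CI = x̄ ± z*(σ/√n) = 44.1 ± 2.576(24.1/√348) = 44.1 ± 3.33 = (40.77, 47.43)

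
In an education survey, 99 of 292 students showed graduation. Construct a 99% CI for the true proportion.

p̂ = 0.339. CI = p̂ ± z*√(p̂(1-p̂)/n) = (0.268, 0.41)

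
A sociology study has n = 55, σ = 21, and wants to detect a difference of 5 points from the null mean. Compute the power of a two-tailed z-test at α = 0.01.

SE = σ/√n = 21/√55 = 2.832. Non-centrality λ = d/SE = 5/2.832 = 1.766. Power ≈ Φ(λ - z_{α/2}) = Φ(1.766 - 2.576) = Φ(-0.81) = 0.209.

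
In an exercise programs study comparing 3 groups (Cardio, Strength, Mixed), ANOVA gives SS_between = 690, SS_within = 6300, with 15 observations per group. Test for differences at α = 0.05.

df_between = 2, df_within = 42. F = MS_between/MS_within = 345.0/150.0 = 2.3. F_crit ≈ 3.22. Fail to reject H₀.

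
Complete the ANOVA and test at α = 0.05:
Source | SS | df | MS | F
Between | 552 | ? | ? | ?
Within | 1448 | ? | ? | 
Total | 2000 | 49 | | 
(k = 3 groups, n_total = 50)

df_between = 2, df_within = 47. MS_between = 276.0, MS_within = 30.81. F = 8.959, F_crit ≈ 3.195. Reject H₀.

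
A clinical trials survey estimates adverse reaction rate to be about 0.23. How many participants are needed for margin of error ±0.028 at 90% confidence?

n = z²p(1-p)/E² = 1.645²×0.23×0.77/0.028² = 611.3 → n = 612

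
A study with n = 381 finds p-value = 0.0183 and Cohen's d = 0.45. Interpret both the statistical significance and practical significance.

Statistically significant (p = 0.0183 < 0.05). Cohen's d = 0.45 indicates a small effect size. Both statistical and practical significance should be considered.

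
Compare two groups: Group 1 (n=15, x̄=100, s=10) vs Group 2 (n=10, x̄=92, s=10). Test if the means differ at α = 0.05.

Pooled sp = 10.0. t = 1.96, df = 23. Critical t = ±2.069. Fail to reject H₀.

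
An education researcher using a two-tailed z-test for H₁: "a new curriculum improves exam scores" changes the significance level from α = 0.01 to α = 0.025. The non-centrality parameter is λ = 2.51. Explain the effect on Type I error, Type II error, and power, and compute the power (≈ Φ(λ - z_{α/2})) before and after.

Increasing α from 0.01 to 0.025:
• Type I error rate increases (α is the Type I rate by definition).
• Critical value moves from z_{α/2} = 2.576 to 2.241, so power = Φ(λ - z_{α/2}) goes from Φ(2.51 - 2.576) = 0.474 to Φ(2.51 - 2.241) = 0.606.
• Type II error rate β = 1 - power therefore decreases (0.526 → 0.394).
Appropriate when false negatives are costly — here, keeping the old curriculum when the new one would have helped students.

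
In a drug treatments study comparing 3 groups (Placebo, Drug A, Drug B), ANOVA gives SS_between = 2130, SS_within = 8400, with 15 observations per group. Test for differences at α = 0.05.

df_between = 2, df_within = 42. F = MS_between/MS_within = 1065.0/200.0 = 5.325. F_crit ≈ 3.22. Reject H₀. At least one mean differs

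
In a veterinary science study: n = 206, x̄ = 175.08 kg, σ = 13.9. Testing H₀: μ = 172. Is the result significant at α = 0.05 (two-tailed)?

z = (175.08 - 172)/(13.9/√206) = 3.18. Since |z| > 1.96, significant at α = 0.05.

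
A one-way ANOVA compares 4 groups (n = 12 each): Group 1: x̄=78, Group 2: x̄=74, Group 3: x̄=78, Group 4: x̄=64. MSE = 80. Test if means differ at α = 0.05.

Grand mean = 73.5. SS_between = 1572.0, MS_between = 524.0. F = 6.55, F_crit ≈ 2.816. Reject H₀.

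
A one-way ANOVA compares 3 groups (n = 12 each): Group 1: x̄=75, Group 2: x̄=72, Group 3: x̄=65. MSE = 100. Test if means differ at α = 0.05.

Grand mean = 70.67. SS_between = 632.0, MS_between = 316.0. F = 3.16, F_crit ≈ 3.285. Fail to reject H₀.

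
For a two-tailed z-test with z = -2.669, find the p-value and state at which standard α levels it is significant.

p = 2·P(Z > |-2.669|) = 2·(1 - Φ(2.669)) ≈ 0.0076. Significant at α = 0.1; Significant at α = 0.05; Significant at α = 0.01.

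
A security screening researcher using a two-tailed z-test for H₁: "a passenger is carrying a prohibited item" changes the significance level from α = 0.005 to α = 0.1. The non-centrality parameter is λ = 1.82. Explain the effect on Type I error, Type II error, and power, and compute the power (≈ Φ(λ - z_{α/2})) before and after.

Increasing α from 0.005 to 0.1:
• Type I error rate increases (α is the Type I rate by definition).
• Critical value moves from z_{α/2} = 2.807 to 1.645, so power = Φ(λ - z_{α/2}) goes from Φ(1.82 - 2.807) = 0.162 to Φ(1.82 - 1.645) = 0.569.
• Type II error rate β = 1 - power therefore decreases (0.838 → 0.431).
Appropriate when false negatives are costly — here, letting a prohibited item through — security breach.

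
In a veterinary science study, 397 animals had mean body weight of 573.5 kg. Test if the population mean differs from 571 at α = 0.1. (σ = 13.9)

z = (x̄ - μ₀)/(σ/√n) = (573.5 - 571)/(13.9/√397) = 3.584. Critical value: ±1.645. Since |3.584| > 1.645, Reject H₀.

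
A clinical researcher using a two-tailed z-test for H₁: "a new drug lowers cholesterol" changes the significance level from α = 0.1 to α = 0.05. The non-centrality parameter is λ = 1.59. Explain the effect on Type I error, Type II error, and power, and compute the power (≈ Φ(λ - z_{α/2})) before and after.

Decreasing α from 0.1 to 0.05:
• Type I error rate decreases (α is the Type I rate by definition).
• Critical value moves from z_{α/2} = 1.645 to 1.96, so power = Φ(λ - z_{α/2}) goes from Φ(1.59 - 1.645) = 0.478 to Φ(1.59 - 1.96) = 0.356.
• Type II error rate β = 1 - power therefore increases (0.522 → 0.644).
Appropriate when false positives are costly — here, approving an ineffective drug — patients take a useless medication and may skip effective alternatives.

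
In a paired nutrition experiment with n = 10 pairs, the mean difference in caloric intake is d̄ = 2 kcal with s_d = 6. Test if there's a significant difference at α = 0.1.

t = d̄/(s_d/√n) = 2/(6/√10) = 1.054. df = 9, critical t = ±1.833. Fail to reject H₀.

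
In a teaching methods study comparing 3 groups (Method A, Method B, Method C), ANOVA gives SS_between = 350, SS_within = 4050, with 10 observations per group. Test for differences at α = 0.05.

df_between = 2, df_within = 27. F = MS_between/MS_within = 175.0/150.0 = 1.167. F_crit ≈ 3.354. Fail to reject H₀.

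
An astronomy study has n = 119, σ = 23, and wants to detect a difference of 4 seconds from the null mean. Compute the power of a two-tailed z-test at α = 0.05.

SE = σ/√n = 23/√119 = 2.108. Non-centrality λ = d/SE = 4/2.108 = 1.897. Power ≈ Φ(λ - z_{α/2}) = Φ(1.897 - 1.96) = Φ(-0.063) = 0.475.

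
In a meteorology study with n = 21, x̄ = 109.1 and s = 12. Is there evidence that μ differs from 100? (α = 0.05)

t = (x̄ - μ₀)/(s/√n) = (109.1 - 100)/(12/√21) = 3.475. df = 20, critical t = ±2.086. Reject H₀.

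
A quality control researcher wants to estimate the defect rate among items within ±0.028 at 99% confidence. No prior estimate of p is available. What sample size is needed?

Conservative approach: use p = 0.5 (maximizes p(1-p) = 0.25). n = z²(0.25)/E² = 2.576²×0.25/0.028² = 2116.0 → n = 2116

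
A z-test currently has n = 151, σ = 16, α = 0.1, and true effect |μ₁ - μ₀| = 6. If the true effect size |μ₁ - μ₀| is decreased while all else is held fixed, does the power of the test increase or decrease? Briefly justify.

Power decreases: a smaller true effect decreases the non-centrality λ = |μ₁ - μ₀|/(σ/√n).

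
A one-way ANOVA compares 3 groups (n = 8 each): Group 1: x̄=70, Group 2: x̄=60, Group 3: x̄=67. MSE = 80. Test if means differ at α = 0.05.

Grand mean = 65.67. SS_between = 421.33, MS_between = 210.67. F = 2.633, F_crit ≈ 3.467. Fail to reject H₀.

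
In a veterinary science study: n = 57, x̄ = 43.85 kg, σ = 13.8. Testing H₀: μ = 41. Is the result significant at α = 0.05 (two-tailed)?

z = (43.85 - 41)/(13.8/√57) = 1.559. Since |z| ≤ 1.96, not significant at α = 0.05.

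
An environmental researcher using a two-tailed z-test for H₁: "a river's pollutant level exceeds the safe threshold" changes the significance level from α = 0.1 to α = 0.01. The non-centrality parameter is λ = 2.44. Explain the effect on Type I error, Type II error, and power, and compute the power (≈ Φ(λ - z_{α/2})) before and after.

Decreasing α from 0.1 to 0.01:
• Type I error rate decreases (α is the Type I rate by definition).
• Critical value moves from z_{α/2} = 1.645 to 2.576, so power = Φ(λ - z_{α/2}) goes from Φ(2.44 - 1.645) = 0.787 to Φ(2.44 - 2.576) = 0.446.
• Type II error rate β = 1 - power therefore increases (0.213 → 0.554).
Appropriate when false positives are costly — here, shutting down a compliant factory unnecessarily.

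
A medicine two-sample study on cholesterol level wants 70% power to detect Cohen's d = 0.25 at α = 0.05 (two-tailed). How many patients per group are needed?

z_{α/2} = 1.96, z_β = Φ⁻¹(0.7) = 0.524. For small effect (d = 0.25): n per group = 2(z_{α/2} + z_β)²/d² = 2(1.96 + 0.524)²/0.25² = 197.4 → 198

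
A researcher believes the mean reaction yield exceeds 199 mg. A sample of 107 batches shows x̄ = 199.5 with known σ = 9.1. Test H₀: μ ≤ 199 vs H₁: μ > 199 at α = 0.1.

z = 0.568. Critical value: 1.28. Fail to reject H₀.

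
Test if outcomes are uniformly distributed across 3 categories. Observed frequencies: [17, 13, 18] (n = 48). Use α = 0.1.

Expected = 16 each. χ² = Σ(O-E)²/E = 0.875. df = 2, critical value = 4.605. Fail to reject H₀.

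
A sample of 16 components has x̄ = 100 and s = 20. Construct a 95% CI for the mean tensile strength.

CI = x̄ ± t*(s/√n) = 100 ± 2.131(20/√16) = (89.34, 110.66)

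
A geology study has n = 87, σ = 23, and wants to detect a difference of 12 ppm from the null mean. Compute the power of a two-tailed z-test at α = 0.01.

SE = σ/√n = 23/√87 = 2.466. Non-centrality λ = d/SE = 12/2.466 = 4.866. Power ≈ Φ(λ - z_{α/2}) = Φ(4.866 - 2.576) = Φ(2.29) = 0.989.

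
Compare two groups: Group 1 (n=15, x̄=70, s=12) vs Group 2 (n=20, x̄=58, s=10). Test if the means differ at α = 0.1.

Pooled sp = 10.89. t = 3.225, df = 33. Critical t = ±1.692. Reject H₀.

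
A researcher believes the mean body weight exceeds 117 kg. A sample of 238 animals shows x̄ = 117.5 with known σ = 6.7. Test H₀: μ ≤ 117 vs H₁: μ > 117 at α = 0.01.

z = 1.151. Critical value: 2.33. Fail to reject H₀.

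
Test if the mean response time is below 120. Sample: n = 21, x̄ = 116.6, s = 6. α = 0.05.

t = (116.6 - 120)/(6/√21) = -2.597, df = 20. Critical t = -1.725. Reject H₀.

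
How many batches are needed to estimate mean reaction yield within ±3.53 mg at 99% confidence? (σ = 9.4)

n = (z*σ/E)² = (2.576×9.4/3.53)² = 47.1 → n = 48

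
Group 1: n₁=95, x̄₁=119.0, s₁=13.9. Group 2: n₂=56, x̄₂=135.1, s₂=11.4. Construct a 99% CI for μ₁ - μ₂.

Difference = -16.1. SE = √(13.9²/95 + 11.4²/56) = 2.087. CI = (-21.48, -10.72)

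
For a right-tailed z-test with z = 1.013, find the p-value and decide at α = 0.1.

p = P(Z > 1.013) = 1 - Φ(1.013) ≈ 0.1555. Since p ≥ 0.1, fail to reject H₀ (not significant) at α = 0.1.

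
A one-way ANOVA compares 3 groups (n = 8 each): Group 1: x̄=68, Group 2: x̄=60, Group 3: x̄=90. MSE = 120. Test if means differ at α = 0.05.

Grand mean = 72.67. SS_between = 3861.33, MS_between = 1930.67. F = 16.089, F_crit ≈ 3.467. Reject H₀.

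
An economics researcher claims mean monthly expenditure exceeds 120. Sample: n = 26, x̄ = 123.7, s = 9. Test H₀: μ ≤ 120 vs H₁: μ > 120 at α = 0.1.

t = (123.7 - 120)/(9/√26) = 2.096, df = 25. Critical t = 1.316. Reject H₀.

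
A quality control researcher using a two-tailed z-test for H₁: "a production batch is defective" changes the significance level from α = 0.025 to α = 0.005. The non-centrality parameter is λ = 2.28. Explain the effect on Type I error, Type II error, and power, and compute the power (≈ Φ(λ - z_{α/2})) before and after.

Decreasing α from 0.025 to 0.005:
• Type I error rate decreases (α is the Type I rate by definition).
• Critical value moves from z_{α/2} = 2.241 to 2.807, so power = Φ(λ - z_{α/2}) goes from Φ(2.28 - 2.241) = 0.516 to Φ(2.28 - 2.807) = 0.299.
• Type II error rate β = 1 - power therefore increases (0.484 → 0.701).
Appropriate when false positives are costly — here, scrapping a good batch — wasted material and cost for no reason.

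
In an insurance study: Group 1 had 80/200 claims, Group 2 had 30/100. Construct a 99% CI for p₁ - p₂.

p̂₁ = 0.4, p̂₂ = 0.3. Difference = 0.1. CI = (-0.048, 0.248)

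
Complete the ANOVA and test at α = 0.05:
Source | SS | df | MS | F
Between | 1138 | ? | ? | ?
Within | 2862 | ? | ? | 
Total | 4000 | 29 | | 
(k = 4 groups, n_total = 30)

df_between = 3, df_within = 26. MS_between = 379.33, MS_within = 110.08. F = 3.446, F_crit ≈ 2.975. Reject H₀.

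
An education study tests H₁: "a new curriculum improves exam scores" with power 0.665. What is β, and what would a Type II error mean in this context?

β = 1 - power = 1 - 0.665 = 0.335. A Type II error is failing to reject H₀ when H₀ is false (false negative) — here, failing to conclude that a new curriculum improves exam scores when in fact it is true. Consequence: keeping the old curriculum when the new one would have helped students.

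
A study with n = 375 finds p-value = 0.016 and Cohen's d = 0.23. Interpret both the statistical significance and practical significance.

Statistically significant (p = 0.016 < 0.05). Cohen's d = 0.23 indicates a small effect size. Both statistical and practical significance should be considered.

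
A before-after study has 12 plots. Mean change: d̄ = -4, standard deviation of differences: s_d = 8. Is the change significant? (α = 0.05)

t = d̄/(s_d/√n) = -4/(8/√12) = -1.732. df = 11, critical t = ±2.201. Fail to reject H₀.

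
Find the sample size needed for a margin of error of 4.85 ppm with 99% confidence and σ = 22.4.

n = (z*σ/E)² = (2.576×22.4/4.85)² = 141.5 → n = 142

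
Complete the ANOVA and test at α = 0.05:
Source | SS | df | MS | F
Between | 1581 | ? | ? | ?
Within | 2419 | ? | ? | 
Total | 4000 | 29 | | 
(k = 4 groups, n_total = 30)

df_between = 3, df_within = 26. MS_between = 527.0, MS_within = 93.04. F = 5.664, F_crit ≈ 2.975. Reject H₀.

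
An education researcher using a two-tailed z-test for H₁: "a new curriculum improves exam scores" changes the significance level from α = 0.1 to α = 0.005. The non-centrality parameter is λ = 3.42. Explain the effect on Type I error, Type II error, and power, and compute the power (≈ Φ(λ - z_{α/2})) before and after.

Decreasing α from 0.1 to 0.005:
• Type I error rate decreases (α is the Type I rate by definition).
• Critical value moves from z_{α/2} = 1.645 to 2.807, so power = Φ(λ - z_{α/2}) goes from Φ(3.42 - 1.645) = 0.962 to Φ(3.42 - 2.807) = 0.73.
• Type II error rate β = 1 - power therefore increases (0.038 → 0.27).
Appropriate when false positives are costly — here, adopting a curriculum that gives no real benefit — disruption for nothing.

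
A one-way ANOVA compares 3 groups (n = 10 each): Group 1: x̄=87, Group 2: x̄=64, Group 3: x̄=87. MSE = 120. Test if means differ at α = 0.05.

Grand mean = 79.33. SS_between = 3526.67, MS_between = 1763.33. F = 14.694, F_crit ≈ 3.354. Reject H₀.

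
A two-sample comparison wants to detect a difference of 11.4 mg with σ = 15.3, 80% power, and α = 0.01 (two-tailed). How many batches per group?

n per group = 2(z_α/2 + z_β)²σ²/d² = 2×(2.576 + 0.84)²×15.3²/11.4² = 42.04 → n = 43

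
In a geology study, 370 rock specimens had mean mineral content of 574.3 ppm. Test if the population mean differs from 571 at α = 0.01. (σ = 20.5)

z = (x̄ - μ₀)/(σ/√n) = (574.3 - 571)/(20.5/√370) = 3.096. Critical value: ±2.576. Since |3.096| > 2.576, Reject H₀.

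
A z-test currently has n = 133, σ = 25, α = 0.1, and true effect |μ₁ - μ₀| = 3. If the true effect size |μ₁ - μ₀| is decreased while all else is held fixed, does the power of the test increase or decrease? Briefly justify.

Power decreases: a smaller true effect decreases the non-centrality λ = |μ₁ - μ₀|/(σ/√n).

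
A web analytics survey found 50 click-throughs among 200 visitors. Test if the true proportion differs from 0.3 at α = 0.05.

p̂ = 0.25, p₀ = 0.3. z = (p̂ - p₀)/√(p₀(1-p₀)/n) = -1.543. Critical: ±1.96. Fail to reject H₀.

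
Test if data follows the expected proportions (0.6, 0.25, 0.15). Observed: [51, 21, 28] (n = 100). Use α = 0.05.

Expected: [60.0, 25.0, 15.0]. χ² = 13.257. df = 2, critical = 5.991. Reject H₀.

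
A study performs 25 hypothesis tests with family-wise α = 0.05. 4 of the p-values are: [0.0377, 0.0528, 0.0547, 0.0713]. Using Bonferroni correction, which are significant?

Bonferroni α = 0.05/25 = 0.002. None of the given p-values are significant.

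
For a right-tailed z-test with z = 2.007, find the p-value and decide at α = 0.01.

p = P(Z > 2.007) = 1 - Φ(2.007) ≈ 0.0224. Since p ≥ 0.01, fail to reject H₀ (not significant) at α = 0.01.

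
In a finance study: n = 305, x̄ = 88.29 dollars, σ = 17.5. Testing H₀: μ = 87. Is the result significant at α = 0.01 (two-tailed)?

z = (88.29 - 87)/(17.5/√305) = 1.287. Since |z| ≤ 2.576, not significant at α = 0.01.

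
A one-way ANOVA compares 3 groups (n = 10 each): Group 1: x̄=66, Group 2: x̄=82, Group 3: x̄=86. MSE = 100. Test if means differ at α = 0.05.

Grand mean = 78.0. SS_between = 2240.0, MS_between = 1120.0. F = 11.2, F_crit ≈ 3.354. Reject H₀.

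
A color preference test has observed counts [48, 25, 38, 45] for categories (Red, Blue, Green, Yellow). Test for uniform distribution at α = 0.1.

Expected = 39 each. χ² = Σ(O-E)²/E = 8.051. df = 3, critical value = 6.251. Reject H₀.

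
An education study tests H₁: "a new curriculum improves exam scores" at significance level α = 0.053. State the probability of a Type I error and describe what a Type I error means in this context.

P(Type I error) = α = 0.053. A Type I error is rejecting H₀ when H₀ is actually true (false positive) — here, concluding that a new curriculum improves exam scores when in fact this is not the case. Consequence: adopting a curriculum that gives no real benefit — disruption for nothing.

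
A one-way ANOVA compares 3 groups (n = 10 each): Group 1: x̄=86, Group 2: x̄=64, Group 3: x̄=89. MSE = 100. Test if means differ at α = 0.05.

Grand mean = 79.67. SS_between = 3726.67, MS_between = 1863.33. F = 18.633, F_crit ≈ 3.354. Reject H₀.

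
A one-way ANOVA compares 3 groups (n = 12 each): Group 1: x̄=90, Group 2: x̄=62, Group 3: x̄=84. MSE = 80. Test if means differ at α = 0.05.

Grand mean = 78.67. SS_between = 5216.0, MS_between = 2608.0. F = 32.6, F_crit ≈ 3.285. Reject H₀.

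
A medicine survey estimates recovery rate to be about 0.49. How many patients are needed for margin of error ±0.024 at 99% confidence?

n = z²p(1-p)/E² = 2.576²×0.49×0.51/0.024² = 2879.0 → n = 2879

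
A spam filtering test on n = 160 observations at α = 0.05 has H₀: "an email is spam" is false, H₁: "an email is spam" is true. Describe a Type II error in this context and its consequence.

Type II error: failing to reject H₀ when it is false — concluding that an email is spam is not supported when in fact it is. Consequence: a spam email lands in the inbox.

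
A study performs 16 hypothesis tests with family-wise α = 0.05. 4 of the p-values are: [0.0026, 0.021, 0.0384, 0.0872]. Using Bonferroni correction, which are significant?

Bonferroni α = 0.05/16 = 0.00313. Significant p-values: [0.0026]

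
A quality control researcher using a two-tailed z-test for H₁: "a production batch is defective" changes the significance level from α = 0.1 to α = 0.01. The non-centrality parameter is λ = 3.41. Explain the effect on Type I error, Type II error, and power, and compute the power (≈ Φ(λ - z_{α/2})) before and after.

Decreasing α from 0.1 to 0.01:
• Type I error rate decreases (α is the Type I rate by definition).
• Critical value moves from z_{α/2} = 1.645 to 2.576, so power = Φ(λ - z_{α/2}) goes from Φ(3.41 - 1.645) = 0.961 to Φ(3.41 - 2.576) = 0.798.
• Type II error rate β = 1 - power therefore increases (0.039 → 0.202).
Appropriate when false positives are costly — here, scrapping a good batch — wasted material and cost for no reason.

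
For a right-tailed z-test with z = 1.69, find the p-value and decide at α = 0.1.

p = P(Z > 1.69) = 1 - Φ(1.69) ≈ 0.0455. Since p < 0.1, reject H₀ (significant) at α = 0.1.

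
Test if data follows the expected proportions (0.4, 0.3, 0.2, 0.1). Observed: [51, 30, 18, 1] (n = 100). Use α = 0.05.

Expected: [40.0, 30.0, 20.0, 10.0]. χ² = 11.325. df = 3, critical = 7.815. Reject H₀.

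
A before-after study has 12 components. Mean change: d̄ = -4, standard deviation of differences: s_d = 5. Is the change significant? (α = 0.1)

t = d̄/(s_d/√n) = -4/(5/√12) = -2.771. df = 11, critical t = ±1.796. Reject H₀.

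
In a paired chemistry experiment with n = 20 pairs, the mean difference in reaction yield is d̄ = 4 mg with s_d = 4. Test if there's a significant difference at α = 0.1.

t = d̄/(s_d/√n) = 4/(4/√20) = 4.472. df = 19, critical t = ±1.729. Reject H₀.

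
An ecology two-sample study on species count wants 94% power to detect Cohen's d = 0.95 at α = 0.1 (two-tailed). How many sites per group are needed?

z_{α/2} = 1.645, z_β = Φ⁻¹(0.94) = 1.555. For large effect (d = 0.95): n per group = 2(z_{α/2} + z_β)²/d² = 2(1.645 + 1.555)²/0.95² = 22.7 → 23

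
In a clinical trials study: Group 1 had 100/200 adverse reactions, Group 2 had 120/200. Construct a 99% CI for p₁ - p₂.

p̂₁ = 0.5, p̂₂ = 0.6. Difference = -0.1. CI = (-0.228, 0.028)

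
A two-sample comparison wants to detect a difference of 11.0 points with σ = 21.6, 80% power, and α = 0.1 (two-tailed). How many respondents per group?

n per group = 2(z_α/2 + z_β)²σ²/d² = 2×(1.645 + 0.84)²×21.6²/11.0² = 47.6 → n = 48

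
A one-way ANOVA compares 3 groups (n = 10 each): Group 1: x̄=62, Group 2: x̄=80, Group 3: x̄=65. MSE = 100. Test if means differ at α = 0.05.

Grand mean = 69.0. SS_between = 1860.0, MS_between = 930.0. F = 9.3, F_crit ≈ 3.354. Reject H₀.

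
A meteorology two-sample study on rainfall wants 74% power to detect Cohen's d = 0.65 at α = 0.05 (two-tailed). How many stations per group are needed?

z_{α/2} = 1.96, z_β = Φ⁻¹(0.74) = 0.643. For medium effect (d = 0.65): n per group = 2(z_{α/2} + z_β)²/d² = 2(1.96 + 0.643)²/0.65² = 32.1 → 33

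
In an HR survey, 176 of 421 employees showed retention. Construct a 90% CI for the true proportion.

p̂ = 0.418. CI = p̂ ± z*√(p̂(1-p̂)/n) = (0.379, 0.458)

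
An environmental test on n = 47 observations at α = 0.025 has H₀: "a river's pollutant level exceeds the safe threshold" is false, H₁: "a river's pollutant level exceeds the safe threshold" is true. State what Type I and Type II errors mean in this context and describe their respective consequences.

Type I (false positive): concluding that a river's pollutant level exceeds the safe threshold when it is not — shutting down a compliant factory unnecessarily. Type II (false negative): failing to conclude that a river's pollutant level exceeds the safe threshold when it is — allowing unsafe pollution to continue. Which is costlier depends on domain priorities and is a judgement call rather than a statistical fact.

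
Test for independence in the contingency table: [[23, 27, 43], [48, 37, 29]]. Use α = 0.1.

χ² = 11.071. df = 2, critical = 4.605. Reject H₀. Variables are dependent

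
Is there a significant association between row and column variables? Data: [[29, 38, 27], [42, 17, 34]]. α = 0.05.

χ² = 11.197. df = 2, critical = 5.991. Reject H₀. Variables are dependent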